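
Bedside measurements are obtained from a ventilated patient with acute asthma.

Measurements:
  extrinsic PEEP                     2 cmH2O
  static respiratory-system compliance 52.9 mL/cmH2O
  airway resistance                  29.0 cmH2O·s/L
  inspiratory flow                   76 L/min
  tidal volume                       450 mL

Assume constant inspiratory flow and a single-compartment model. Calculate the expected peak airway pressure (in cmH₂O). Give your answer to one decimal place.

47.2

Flow: 76 L/min ÷ 60 = 1.2667 L/s.
Equation of motion (constant flow): PIP = Vt/C + R·V̇ + PEEP.
PIP = 450/52.9 + 29.0×1.2667 + 2 = 8.507 + 36.734 + 2 = 47.241 cmH2O.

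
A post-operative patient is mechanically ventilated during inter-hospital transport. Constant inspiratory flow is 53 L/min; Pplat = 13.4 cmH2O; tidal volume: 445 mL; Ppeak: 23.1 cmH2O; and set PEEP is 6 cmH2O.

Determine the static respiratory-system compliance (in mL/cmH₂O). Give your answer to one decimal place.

60.1

Cstat = Vt / (Pplat − PEEP) = 445 / (13.4 − 6) = 445 / 7.4 = 60.135 mL/cmH2O.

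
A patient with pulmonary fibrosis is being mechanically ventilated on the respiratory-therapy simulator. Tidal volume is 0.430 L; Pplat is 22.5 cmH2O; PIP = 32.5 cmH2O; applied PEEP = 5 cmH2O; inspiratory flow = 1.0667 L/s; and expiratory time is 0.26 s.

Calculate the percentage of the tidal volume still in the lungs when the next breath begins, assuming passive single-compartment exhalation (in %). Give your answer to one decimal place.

32.3

R = (PIP − Pplat)/V̇ = (32.5 − 22.5) / 1.0667 = 10.0/1.0667 = 9.375 cmH2O·s/L.
C = Vt/(Pplat − PEEP) = 430.0 / (22.5 − 5) = 430.0/17.5 = 24.571 mL/cmH2O.
τ = R × C = 9.375 × 0.02457 L/cmH2O = 0.2303 s.
Fraction remaining at end-expiration = e^(−Te/τ) = e^(−0.26/0.2303) = 0.3234 → 32.34%.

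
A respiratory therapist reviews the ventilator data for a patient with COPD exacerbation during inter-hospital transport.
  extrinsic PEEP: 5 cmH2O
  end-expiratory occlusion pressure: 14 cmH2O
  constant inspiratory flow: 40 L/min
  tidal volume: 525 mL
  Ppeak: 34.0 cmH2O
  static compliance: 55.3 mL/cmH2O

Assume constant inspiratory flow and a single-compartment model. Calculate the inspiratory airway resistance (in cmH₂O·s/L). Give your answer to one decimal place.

15.8

Flow: 40 L/min ÷ 60 = 0.6667 L/s.
Total PEEP = 14 cmH2O (set 5 + intrinsic 9); this is the baseline alveolar pressure.
Equation of motion (constant flow): PIP = Vt/C + R·V̇ + PEEP.
R·V̇ = PIP − Vt/C − PEEP = 34.0 − 525/55.3 − 14 = 34.0 − 9.494 − 14 = 10.506 cmH2O.
R = 10.506 / 0.6667 = 15.758 cmH2O·s/L.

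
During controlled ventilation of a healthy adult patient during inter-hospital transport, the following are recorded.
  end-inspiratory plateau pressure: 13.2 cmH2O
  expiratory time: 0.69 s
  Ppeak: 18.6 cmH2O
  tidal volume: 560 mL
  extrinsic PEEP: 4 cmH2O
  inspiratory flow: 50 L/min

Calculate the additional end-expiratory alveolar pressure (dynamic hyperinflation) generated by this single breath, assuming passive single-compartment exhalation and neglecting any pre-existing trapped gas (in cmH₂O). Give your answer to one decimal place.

1.6

Flow: 50 L/min ÷ 60 = 0.8333 L/s.
R = (PIP − Pplat)/V̇ = (18.6 − 13.2) / 0.8333 = 5.4/0.8333 = 6.48 cmH2O·s/L.
C = Vt/(Pplat − PEEP) = 560.0 / (13.2 − 4) = 560.0/9.2 = 60.87 mL/cmH2O.
τ = R × C = 6.48 × 0.06087 L/cmH2O = 0.3944 s.
Fraction remaining = e^(−Te/τ) = e^(−0.69/0.3944) = 0.1739; trapped volume = 560.0 × 0.1739 = 97.384 mL.
Additional alveolar pressure from trapping ≈ V_trapped / C = 97.384 / 60.87 = 1.6 cmH2O.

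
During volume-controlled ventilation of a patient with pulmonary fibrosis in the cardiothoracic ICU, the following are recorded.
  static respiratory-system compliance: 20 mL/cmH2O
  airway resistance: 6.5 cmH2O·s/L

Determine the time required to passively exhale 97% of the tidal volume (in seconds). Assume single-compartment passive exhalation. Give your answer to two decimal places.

τ = R × C = 6.5 × 20 mL/cmH2O = 6.5 × 0.020 L/cmH2O = 0.13 s.
Exhaled fraction f = 1 − e^(−t/τ) → t = −τ·ln(1 − f) = −0.13·ln(0.03) = 0.4559 s.

0.46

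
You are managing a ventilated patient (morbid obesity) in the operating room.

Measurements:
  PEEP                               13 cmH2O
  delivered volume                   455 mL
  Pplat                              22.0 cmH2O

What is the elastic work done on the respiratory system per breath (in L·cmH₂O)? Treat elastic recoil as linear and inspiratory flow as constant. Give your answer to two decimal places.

Elastic work ≈ ½ × (Pplat − PEEP) × Vt = 0.5 × (22.0 − 13) × 0.455 L = 0.5 × 9.0 × 0.455 = 2.048 L·cmH2O.

2.05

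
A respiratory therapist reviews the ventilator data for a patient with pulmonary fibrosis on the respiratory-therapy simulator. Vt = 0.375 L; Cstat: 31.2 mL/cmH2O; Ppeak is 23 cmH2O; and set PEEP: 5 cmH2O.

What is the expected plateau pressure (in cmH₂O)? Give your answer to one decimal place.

17.0

Pplat = PEEP + Vt / Cstat = 5 + 375 / 31.2 = 5 + 12.019 = 17.019 cmH2O.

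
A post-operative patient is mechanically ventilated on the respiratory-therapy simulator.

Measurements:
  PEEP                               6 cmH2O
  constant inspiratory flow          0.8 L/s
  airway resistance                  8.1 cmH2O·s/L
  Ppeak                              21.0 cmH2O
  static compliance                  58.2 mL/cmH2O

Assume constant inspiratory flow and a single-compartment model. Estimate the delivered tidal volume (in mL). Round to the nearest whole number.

496

Equation of motion (constant flow): PIP = Vt/C + R·V̇ + PEEP.
Vt/C = PIP − R·V̇ − PEEP = 21.0 − 6.48 − 6 = 8.52 cmH2O.
Vt = C × 8.52 = 58.2 × 8.52 = 495.86 mL.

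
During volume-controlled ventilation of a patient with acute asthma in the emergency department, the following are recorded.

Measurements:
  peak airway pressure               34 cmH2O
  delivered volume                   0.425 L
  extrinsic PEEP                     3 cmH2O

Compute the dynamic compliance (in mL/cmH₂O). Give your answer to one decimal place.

13.7

Dynamic compliance = Vt / (PIP − PEEP) = 425 / (34 − 3) = 425 / 31.0 = 13.71 mL/cmH2O.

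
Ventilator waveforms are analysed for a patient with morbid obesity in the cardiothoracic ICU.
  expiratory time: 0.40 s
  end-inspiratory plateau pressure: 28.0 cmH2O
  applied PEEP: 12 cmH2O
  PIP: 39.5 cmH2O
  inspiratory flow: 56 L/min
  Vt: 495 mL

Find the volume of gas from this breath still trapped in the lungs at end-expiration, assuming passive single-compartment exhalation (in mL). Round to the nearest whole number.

Flow: 56 L/min ÷ 60 = 0.9333 L/s.
R = (PIP − Pplat)/V̇ = (39.5 − 28.0) / 0.9333 = 11.5/0.9333 = 12.322 cmH2O·s/L.
C = Vt/(Pplat − PEEP) = 495.0 / (28.0 − 12) = 495.0/16.0 = 30.938 mL/cmH2O.
τ = R × C = 12.322 × 0.03094 L/cmH2O = 0.3812 s.
Fraction remaining = e^(−Te/τ) = e^(−0.40/0.3812) = 0.3502.
Trapped volume = 495.0 × 0.3502 = 173.35 mL.

173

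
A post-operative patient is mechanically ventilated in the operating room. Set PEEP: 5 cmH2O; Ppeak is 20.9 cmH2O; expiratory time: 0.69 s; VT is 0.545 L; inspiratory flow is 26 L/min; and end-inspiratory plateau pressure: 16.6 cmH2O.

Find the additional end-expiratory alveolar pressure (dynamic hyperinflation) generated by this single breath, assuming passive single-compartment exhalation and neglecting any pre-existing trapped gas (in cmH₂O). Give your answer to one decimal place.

2.6

Flow: 26 L/min ÷ 60 = 0.4333 L/s.
R = (PIP − Pplat)/V̇ = (20.9 − 16.6) / 0.4333 = 4.3/0.4333 = 9.924 cmH2O·s/L.
C = Vt/(Pplat − PEEP) = 545.0 / (16.6 − 5) = 545.0/11.6 = 46.983 mL/cmH2O.
τ = R × C = 9.924 × 0.04698 L/cmH2O = 0.4662 s.
Fraction remaining = e^(−Te/τ) = e^(−0.69/0.4662) = 0.2276; trapped volume = 545.0 × 0.2276 = 124.04 mL.
Additional alveolar pressure from trapping ≈ V_trapped / C = 124.04 / 46.983 = 2.64 cmH2O.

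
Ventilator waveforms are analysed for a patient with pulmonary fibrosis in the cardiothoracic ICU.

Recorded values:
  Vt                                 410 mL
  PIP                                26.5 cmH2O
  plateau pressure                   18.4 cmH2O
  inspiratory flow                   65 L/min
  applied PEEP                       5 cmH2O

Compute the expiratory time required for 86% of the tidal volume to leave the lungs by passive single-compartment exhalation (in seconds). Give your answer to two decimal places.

Flow: 65 L/min ÷ 60 = 1.0833 L/s.
R = (PIP − Pplat)/V̇ = (26.5 − 18.4) / 1.0833 = 8.1/1.0833 = 7.477 cmH2O·s/L.
C = Vt/(Pplat − PEEP) = 410.0 / (18.4 − 5) = 410.0/13.4 = 30.597 mL/cmH2O.
τ = R × C = 7.477 × 0.0306 L/cmH2O = 0.2288 s.
t = −τ·ln(1 − 0.86) = −0.2288·ln(0.14) = 0.4498 s.

0.45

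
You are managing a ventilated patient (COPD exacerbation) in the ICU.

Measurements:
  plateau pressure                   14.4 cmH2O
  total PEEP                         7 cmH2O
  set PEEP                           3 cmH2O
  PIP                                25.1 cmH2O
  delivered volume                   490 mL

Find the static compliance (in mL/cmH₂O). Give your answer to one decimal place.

66.2

End-expiratory occlusion gives total PEEP = 7 cmH2O (intrinsic PEEP = 7 − 3 = 4). Use total PEEP for the elastic gradient.
Cstat = Vt / (Pplat − PEEPtotal) = 490 / (14.4 − 7) = 490 / 7.4 = 66.216 mL/cmH2O.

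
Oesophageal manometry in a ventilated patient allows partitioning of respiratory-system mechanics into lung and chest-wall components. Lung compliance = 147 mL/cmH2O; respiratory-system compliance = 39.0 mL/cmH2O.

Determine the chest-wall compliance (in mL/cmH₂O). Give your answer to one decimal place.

1/Ccw = 1/Crs − 1/CL.
1/Ccw = 1/39.0 − 1/147 = 0.01884.
Ccw = 53.079 mL/cmH2O.

53.1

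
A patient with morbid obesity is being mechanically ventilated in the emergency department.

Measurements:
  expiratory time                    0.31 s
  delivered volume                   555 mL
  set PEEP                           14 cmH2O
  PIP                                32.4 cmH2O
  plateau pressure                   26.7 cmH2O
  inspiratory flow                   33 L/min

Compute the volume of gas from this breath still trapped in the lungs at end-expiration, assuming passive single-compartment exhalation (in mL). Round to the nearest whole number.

280

Flow: 33 L/min ÷ 60 = 0.55 L/s.
R = (PIP − Pplat)/V̇ = (32.4 − 26.7) / 0.55 = 5.7/0.55 = 10.364 cmH2O·s/L.
C = Vt/(Pplat − PEEP) = 555.0 / (26.7 − 14) = 555.0/12.7 = 43.701 mL/cmH2O.
τ = R × C = 10.364 × 0.0437 L/cmH2O = 0.4529 s.
Fraction remaining = e^(−Te/τ) = e^(−0.31/0.4529) = 0.5044.
Trapped volume = 555.0 × 0.5044 = 279.94 mL.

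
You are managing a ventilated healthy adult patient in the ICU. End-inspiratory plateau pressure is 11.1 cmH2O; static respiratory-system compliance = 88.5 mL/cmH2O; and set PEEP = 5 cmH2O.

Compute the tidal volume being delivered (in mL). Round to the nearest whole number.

Vt = Cstat × (Pplat − PEEP) = 88.5 × (11.1 − 5) = 88.5 × 6.1 = 539.85 mL.

540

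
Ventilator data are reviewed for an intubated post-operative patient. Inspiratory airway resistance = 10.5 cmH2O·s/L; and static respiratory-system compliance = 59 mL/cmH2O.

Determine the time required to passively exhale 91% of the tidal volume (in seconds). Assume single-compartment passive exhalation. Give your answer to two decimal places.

τ = R × C = 10.5 × 59 mL/cmH2O = 10.5 × 0.059 L/cmH2O = 0.6195 s.
Exhaled fraction f = 1 − e^(−t/τ) → t = −τ·ln(1 − f) = −0.6195·ln(0.09) = 1.492 s.

1.49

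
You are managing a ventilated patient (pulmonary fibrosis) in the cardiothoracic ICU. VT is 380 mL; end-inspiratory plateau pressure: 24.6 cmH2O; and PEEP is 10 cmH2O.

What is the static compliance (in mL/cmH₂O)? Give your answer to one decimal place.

Cstat = Vt / (Pplat − PEEP) = 380 / (24.6 − 10) = 380 / 14.6 = 26.027 mL/cmH2O.

26.0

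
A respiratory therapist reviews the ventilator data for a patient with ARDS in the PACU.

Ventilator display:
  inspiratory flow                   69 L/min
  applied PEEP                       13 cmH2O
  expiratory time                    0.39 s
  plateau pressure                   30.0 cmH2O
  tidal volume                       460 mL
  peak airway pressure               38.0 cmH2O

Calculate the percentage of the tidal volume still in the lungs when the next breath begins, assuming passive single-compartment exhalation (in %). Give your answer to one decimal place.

Flow: 69 L/min ÷ 60 = 1.15 L/s.
R = (PIP − Pplat)/V̇ = (38.0 − 30.0) / 1.15 = 8.0/1.15 = 6.957 cmH2O·s/L.
C = Vt/(Pplat − PEEP) = 460.0 / (30.0 − 13) = 460.0/17.0 = 27.059 mL/cmH2O.
τ = R × C = 6.957 × 0.02706 L/cmH2O = 0.1883 s.
Fraction remaining at end-expiration = e^(−Te/τ) = e^(−0.39/0.1883) = 0.126 → 12.6%.

12.6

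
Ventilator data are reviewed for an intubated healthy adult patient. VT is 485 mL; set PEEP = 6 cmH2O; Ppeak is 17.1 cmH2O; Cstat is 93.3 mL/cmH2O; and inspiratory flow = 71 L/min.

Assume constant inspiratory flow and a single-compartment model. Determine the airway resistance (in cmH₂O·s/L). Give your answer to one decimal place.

Flow: 71 L/min ÷ 60 = 1.1833 L/s.
Equation of motion (constant flow): PIP = Vt/C + R·V̇ + PEEP.
R·V̇ = PIP − Vt/C − PEEP = 17.1 − 485/93.3 − 6 = 17.1 − 5.198 − 6 = 5.902 cmH2O.
R = 5.902 / 1.1833 = 4.988 cmH2O·s/L.

5.0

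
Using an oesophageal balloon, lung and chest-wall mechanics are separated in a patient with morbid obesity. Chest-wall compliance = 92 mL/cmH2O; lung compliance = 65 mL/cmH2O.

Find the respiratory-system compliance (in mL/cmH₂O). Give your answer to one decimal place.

38.1

Lung and chest wall are elastances in series: 1/Crs = 1/CL + 1/Ccw.
1/Crs = 1/65 + 1/92 = 0.02625.
Crs = 38.095 mL/cmH2O.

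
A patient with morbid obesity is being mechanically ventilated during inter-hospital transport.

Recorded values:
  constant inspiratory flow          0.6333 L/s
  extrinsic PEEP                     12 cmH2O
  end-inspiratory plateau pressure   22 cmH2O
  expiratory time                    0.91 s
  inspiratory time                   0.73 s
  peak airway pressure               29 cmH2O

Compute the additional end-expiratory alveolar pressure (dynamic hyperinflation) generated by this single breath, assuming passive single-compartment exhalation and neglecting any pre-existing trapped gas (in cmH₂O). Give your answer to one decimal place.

Vt = flow × Ti = 0.6333 L/s × 0.73 s × 1000 mL/L = 462.31 mL.
R = (PIP − Pplat)/V̇ = (29 − 22) / 0.6333 = 7.0/0.6333 = 11.053 cmH2O·s/L.
C = Vt/(Pplat − PEEP) = 462.31 / (22 − 12) = 462.31/10.0 = 46.231 mL/cmH2O.
τ = R × C = 11.053 × 0.04623 L/cmH2O = 0.511 s.
Fraction remaining = e^(−Te/τ) = e^(−0.91/0.511) = 0.1685; trapped volume = 462.31 × 0.1685 = 77.899 mL.
Additional alveolar pressure from trapping ≈ V_trapped / C = 77.899 / 46.231 = 1.685 cmH2O.

1.7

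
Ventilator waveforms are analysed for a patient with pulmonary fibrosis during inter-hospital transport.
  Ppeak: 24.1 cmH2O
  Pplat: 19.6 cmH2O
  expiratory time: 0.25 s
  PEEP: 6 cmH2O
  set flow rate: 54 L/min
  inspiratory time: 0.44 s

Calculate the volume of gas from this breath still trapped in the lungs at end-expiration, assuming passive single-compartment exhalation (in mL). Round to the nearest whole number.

Flow: 54 L/min ÷ 60 = 0.9 L/s.
Vt = flow × Ti = 0.9 L/s × 0.44 s × 1000 mL/L = 396.0 mL.
R = (PIP − Pplat)/V̇ = (24.1 − 19.6) / 0.9 = 4.5/0.9 = 5.0 cmH2O·s/L.
C = Vt/(Pplat − PEEP) = 396.0 / (19.6 − 6) = 396.0/13.6 = 29.118 mL/cmH2O.
τ = R × C = 5.0 × 0.02912 L/cmH2O = 0.1456 s.
Fraction remaining = e^(−Te/τ) = e^(−0.25/0.1456) = 0.1796.
Trapped volume = 396.0 × 0.1796 = 71.122 mL.

71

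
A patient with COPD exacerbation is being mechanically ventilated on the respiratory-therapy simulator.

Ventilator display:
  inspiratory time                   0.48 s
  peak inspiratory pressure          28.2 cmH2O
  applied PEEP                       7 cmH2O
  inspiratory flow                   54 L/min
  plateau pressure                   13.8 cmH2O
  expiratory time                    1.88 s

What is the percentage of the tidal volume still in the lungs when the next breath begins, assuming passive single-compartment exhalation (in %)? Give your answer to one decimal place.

15.7

Flow: 54 L/min ÷ 60 = 0.9 L/s.
Vt = flow × Ti = 0.9 L/s × 0.48 s × 1000 mL/L = 432.0 mL.
R = (PIP − Pplat)/V̇ = (28.2 − 13.8) / 0.9 = 14.4/0.9 = 16.0 cmH2O·s/L.
C = Vt/(Pplat − PEEP) = 432.0 / (13.8 − 7) = 432.0/6.8 = 63.529 mL/cmH2O.
τ = R × C = 16.0 × 0.06353 L/cmH2O = 1.016 s.
Fraction remaining at end-expiration = e^(−Te/τ) = e^(−1.88/1.016) = 0.1572 → 15.72%.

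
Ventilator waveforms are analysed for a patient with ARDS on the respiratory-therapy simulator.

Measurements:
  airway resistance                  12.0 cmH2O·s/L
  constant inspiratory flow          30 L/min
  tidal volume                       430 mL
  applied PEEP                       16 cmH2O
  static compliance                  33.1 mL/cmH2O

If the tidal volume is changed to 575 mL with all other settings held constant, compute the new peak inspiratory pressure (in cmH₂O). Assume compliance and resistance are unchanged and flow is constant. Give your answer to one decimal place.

Flow: 30 L/min ÷ 60 = 0.5 L/s.
PIP = Vt/C + R·V̇ + PEEP (constant-flow equation of motion).
Only the elastic term changes: ΔPIP = ΔVt / C = (575 − 430) / 33.1 = 4.381 cmH2O.
Original PIP = 430/33.1 + 12.0×0.5 + 16 = 34.991 cmH2O; new PIP = 34.991 + (4.381) = 39.372 cmH2O.

39.4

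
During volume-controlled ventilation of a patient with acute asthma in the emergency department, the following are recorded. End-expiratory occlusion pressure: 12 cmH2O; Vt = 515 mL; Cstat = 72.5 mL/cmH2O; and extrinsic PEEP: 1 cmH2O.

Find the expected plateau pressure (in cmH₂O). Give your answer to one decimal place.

19.1

End-expiratory occlusion gives total PEEP = 12 cmH2O (intrinsic PEEP = 12 − 1 = 11). Use total PEEP for the elastic gradient.
Pplat = PEEPtotal + Vt / Cstat = 12 + 515 / 72.5 = 12 + 7.103 = 19.103 cmH2O.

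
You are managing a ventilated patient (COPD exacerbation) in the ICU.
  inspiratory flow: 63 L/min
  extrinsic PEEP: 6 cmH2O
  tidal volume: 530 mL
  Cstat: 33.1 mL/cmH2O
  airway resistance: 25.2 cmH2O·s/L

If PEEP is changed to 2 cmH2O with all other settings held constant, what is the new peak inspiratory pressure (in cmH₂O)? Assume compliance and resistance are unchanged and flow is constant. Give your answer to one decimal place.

44.5

Flow: 63 L/min ÷ 60 = 1.05 L/s.
PIP = Vt/C + R·V̇ + PEEP (constant-flow equation of motion).
Only the baseline term changes: ΔPIP = ΔPEEP = 2 − 6 = -4.0 cmH2O.
Original PIP = 530/33.1 + 25.2×1.05 + 6 = 48.472 cmH2O; new PIP = 48.472 + (-4.0) = 44.472 cmH2O.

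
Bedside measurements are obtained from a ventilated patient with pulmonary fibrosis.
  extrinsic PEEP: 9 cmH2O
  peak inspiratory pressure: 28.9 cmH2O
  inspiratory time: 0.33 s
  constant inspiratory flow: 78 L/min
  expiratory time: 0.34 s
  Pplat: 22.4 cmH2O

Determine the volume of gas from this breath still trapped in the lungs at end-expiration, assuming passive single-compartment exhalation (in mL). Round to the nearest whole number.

51

Flow: 78 L/min ÷ 60 = 1.3 L/s.
Vt = flow × Ti = 1.3 L/s × 0.33 s × 1000 mL/L = 429.0 mL.
R = (PIP − Pplat)/V̇ = (28.9 − 22.4) / 1.3 = 6.5/1.3 = 5.0 cmH2O·s/L.
C = Vt/(Pplat − PEEP) = 429.0 / (22.4 − 9) = 429.0/13.4 = 32.015 mL/cmH2O.
τ = R × C = 5.0 × 0.03202 L/cmH2O = 0.1601 s.
Fraction remaining = e^(−Te/τ) = e^(−0.34/0.1601) = 0.1196.
Trapped volume = 429.0 × 0.1196 = 51.308 mL.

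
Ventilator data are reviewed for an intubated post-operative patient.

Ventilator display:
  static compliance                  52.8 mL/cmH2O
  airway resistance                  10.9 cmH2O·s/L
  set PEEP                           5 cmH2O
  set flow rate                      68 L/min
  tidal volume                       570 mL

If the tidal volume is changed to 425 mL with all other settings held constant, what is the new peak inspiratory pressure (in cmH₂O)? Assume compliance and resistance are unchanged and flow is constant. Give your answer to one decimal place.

25.4

Flow: 68 L/min ÷ 60 = 1.1333 L/s.
PIP = Vt/C + R·V̇ + PEEP (constant-flow equation of motion).
Only the elastic term changes: ΔPIP = ΔVt / C = (425 − 570) / 52.8 = -2.746 cmH2O.
Original PIP = 570/52.8 + 10.9×1.1333 + 5 = 28.148 cmH2O; new PIP = 28.148 + (-2.746) = 25.402 cmH2O.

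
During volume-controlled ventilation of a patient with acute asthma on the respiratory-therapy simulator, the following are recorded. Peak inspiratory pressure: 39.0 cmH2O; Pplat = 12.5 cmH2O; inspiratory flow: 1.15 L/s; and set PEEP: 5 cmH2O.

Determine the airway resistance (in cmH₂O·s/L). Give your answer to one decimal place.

Raw = (PIP − Pplat) / flow = (39.0 − 12.5) / 1.15 = 26.5 / 1.15 = 23.043 cmH2O·s/L.

23.0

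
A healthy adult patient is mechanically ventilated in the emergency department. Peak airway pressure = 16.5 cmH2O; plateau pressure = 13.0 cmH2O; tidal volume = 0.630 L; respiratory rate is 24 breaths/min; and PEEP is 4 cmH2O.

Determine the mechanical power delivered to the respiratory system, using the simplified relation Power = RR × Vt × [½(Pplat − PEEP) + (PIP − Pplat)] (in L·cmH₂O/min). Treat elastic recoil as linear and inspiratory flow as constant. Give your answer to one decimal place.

121.0

Per-breath work = Vt × [½(Pplat−PEEP) + (PIP−Pplat)] = 0.630 × [0.5×9.0 + 3.5] = 0.630 × 8.0 = 5.04 L·cmH2O.
Power = 24 × 5.04 = 120.96 L·cmH2O/min.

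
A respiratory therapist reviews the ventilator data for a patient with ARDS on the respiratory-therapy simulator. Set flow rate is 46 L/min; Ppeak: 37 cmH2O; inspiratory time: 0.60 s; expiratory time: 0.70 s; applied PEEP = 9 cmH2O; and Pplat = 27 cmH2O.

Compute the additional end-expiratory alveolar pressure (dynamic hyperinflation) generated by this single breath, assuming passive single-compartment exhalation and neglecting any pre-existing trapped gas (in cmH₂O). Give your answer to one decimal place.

Flow: 46 L/min ÷ 60 = 0.7667 L/s.
Vt = flow × Ti = 0.7667 L/s × 0.60 s × 1000 mL/L = 460.02 mL.
R = (PIP − Pplat)/V̇ = (37 − 27) / 0.7667 = 10.0/0.7667 = 13.043 cmH2O·s/L.
C = Vt/(Pplat − PEEP) = 460.02 / (27 − 9) = 460.02/18.0 = 25.557 mL/cmH2O.
τ = R × C = 13.043 × 0.02556 L/cmH2O = 0.3334 s.
Fraction remaining = e^(−Te/τ) = e^(−0.70/0.3334) = 0.1225; trapped volume = 460.02 × 0.1225 = 56.352 mL.
Additional alveolar pressure from trapping ≈ V_trapped / C = 56.352 / 25.557 = 2.205 cmH2O.

2.2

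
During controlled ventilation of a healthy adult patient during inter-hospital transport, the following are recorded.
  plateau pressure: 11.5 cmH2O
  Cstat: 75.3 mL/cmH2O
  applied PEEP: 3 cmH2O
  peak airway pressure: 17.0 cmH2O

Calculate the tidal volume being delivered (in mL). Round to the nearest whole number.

640

Vt = Cstat × (Pplat − PEEP) = 75.3 × (11.5 − 3) = 75.3 × 8.5 = 640.05 mL.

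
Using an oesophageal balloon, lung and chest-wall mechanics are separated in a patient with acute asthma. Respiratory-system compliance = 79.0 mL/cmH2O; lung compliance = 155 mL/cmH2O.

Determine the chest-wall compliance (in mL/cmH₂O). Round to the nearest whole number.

1/Ccw = 1/Crs − 1/CL.
1/Ccw = 1/79.0 − 1/155 = 0.006207.
Ccw = 161.11 mL/cmH2O.

161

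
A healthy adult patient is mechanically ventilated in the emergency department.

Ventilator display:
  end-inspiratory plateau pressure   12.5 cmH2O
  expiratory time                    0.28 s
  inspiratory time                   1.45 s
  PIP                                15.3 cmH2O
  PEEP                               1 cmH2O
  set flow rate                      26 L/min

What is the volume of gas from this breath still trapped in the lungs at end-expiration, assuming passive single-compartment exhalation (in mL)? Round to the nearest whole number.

Flow: 26 L/min ÷ 60 = 0.4333 L/s.
Vt = flow × Ti = 0.4333 L/s × 1.45 s × 1000 mL/L = 628.29 mL.
R = (PIP − Pplat)/V̇ = (15.3 − 12.5) / 0.4333 = 2.8/0.4333 = 6.462 cmH2O·s/L.
C = Vt/(Pplat − PEEP) = 628.29 / (12.5 − 1) = 628.29/11.5 = 54.634 mL/cmH2O.
τ = R × C = 6.462 × 0.05463 L/cmH2O = 0.353 s.
Fraction remaining = e^(−Te/τ) = e^(−0.28/0.353) = 0.4524.
Trapped volume = 628.29 × 0.4524 = 284.24 mL.

284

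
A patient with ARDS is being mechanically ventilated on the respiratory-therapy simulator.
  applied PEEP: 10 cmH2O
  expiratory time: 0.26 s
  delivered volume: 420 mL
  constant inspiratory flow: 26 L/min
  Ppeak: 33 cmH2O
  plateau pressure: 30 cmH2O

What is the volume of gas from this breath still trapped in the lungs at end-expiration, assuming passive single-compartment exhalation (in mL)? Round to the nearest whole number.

70

Flow: 26 L/min ÷ 60 = 0.4333 L/s.
R = (PIP − Pplat)/V̇ = (33 − 30) / 0.4333 = 3.0/0.4333 = 6.924 cmH2O·s/L.
C = Vt/(Pplat − PEEP) = 420.0 / (30 − 10) = 420.0/20.0 = 21.0 mL/cmH2O.
τ = R × C = 6.924 × 0.021 L/cmH2O = 0.1454 s.
Fraction remaining = e^(−Te/τ) = e^(−0.26/0.1454) = 0.1673.
Trapped volume = 420.0 × 0.1673 = 70.266 mL.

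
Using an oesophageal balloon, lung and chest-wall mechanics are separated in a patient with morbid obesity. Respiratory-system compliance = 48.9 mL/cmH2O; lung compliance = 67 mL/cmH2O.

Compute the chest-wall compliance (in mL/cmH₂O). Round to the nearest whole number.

181

1/Ccw = 1/Crs − 1/CL.
1/Ccw = 1/48.9 − 1/67 = 0.005525.
Ccw = 181.0 mL/cmH2O.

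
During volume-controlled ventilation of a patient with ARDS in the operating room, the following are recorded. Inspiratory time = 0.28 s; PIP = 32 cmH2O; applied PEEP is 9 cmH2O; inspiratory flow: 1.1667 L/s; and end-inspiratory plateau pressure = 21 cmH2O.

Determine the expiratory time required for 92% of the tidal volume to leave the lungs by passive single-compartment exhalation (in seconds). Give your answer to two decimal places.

0.65

Vt = flow × Ti = 1.1667 L/s × 0.28 s × 1000 mL/L = 326.68 mL.
R = (PIP − Pplat)/V̇ = (32 − 21) / 1.1667 = 11.0/1.1667 = 9.428 cmH2O·s/L.
C = Vt/(Pplat − PEEP) = 326.68 / (21 − 9) = 326.68/12.0 = 27.223 mL/cmH2O.
τ = R × C = 9.428 × 0.02722 L/cmH2O = 0.2566 s.
t = −τ·ln(1 − 0.92) = −0.2566·ln(0.08) = 0.6481 s.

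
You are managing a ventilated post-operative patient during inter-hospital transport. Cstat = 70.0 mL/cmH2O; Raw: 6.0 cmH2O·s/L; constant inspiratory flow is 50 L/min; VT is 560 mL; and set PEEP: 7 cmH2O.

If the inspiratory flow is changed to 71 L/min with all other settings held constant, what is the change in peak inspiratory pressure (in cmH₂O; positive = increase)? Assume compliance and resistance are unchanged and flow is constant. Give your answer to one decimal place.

Flow: 50 L/min ÷ 60 = 0.8333 L/s.
New flow: 71 L/min ÷ 60 = 1.1833 L/s.
PIP = Vt/C + R·V̇ + PEEP (constant-flow equation of motion).
Only the resistive term changes: ΔPIP = R × ΔV̇ = 6.0 × (1.1833 − 0.8333) = 6.0 × 0.35 = 2.1 cmH2O.

2.1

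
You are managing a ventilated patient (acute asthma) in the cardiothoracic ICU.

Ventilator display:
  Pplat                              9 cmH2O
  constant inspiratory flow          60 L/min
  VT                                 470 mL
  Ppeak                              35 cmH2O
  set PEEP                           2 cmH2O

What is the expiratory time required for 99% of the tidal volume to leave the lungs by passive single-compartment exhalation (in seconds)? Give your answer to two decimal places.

8.04

Flow: 60 L/min ÷ 60 = 1 L/s.
R = (PIP − Pplat)/V̇ = (35 − 9) / 1 = 26.0/1 = 26.0 cmH2O·s/L.
C = Vt/(Pplat − PEEP) = 470.0 / (9 − 2) = 470.0/7.0 = 67.143 mL/cmH2O.
τ = R × C = 26.0 × 0.06714 L/cmH2O = 1.746 s.
t = −τ·ln(1 − 0.99) = −1.746·ln(0.01) = 8.041 s.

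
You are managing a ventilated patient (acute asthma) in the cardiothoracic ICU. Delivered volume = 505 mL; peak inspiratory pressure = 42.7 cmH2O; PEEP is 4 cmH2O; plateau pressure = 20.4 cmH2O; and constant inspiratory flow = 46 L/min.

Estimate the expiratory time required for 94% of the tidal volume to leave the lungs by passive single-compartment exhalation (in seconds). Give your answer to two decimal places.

2.52

Flow: 46 L/min ÷ 60 = 0.7667 L/s.
R = (PIP − Pplat)/V̇ = (42.7 − 20.4) / 0.7667 = 22.3/0.7667 = 29.086 cmH2O·s/L.
C = Vt/(Pplat − PEEP) = 505.0 / (20.4 − 4) = 505.0/16.4 = 30.793 mL/cmH2O.
τ = R × C = 29.086 × 0.03079 L/cmH2O = 0.8956 s.
t = −τ·ln(1 − 0.94) = −0.8956·ln(0.06) = 2.52 s.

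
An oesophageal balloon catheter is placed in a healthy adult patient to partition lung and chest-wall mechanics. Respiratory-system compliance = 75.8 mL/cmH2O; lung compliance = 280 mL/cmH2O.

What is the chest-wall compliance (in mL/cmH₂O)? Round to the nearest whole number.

104

1/Ccw = 1/Crs − 1/CL.
1/Ccw = 1/75.8 − 1/280 = 0.009621.
Ccw = 103.94 mL/cmH2O.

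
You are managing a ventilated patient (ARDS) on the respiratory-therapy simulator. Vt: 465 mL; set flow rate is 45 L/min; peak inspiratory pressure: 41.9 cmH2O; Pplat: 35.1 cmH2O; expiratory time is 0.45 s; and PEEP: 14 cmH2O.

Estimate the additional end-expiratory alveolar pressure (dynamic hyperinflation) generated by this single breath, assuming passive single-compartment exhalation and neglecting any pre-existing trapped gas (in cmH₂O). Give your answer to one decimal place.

Flow: 45 L/min ÷ 60 = 0.75 L/s.
R = (PIP − Pplat)/V̇ = (41.9 − 35.1) / 0.75 = 6.8/0.75 = 9.067 cmH2O·s/L.
C = Vt/(Pplat − PEEP) = 465.0 / (35.1 − 14) = 465.0/21.1 = 22.038 mL/cmH2O.
τ = R × C = 9.067 × 0.02204 L/cmH2O = 0.1998 s.
Fraction remaining = e^(−Te/τ) = e^(−0.45/0.1998) = 0.1052; trapped volume = 465.0 × 0.1052 = 48.918 mL.
Additional alveolar pressure from trapping ≈ V_trapped / C = 48.918 / 22.038 = 2.22 cmH2O.

2.2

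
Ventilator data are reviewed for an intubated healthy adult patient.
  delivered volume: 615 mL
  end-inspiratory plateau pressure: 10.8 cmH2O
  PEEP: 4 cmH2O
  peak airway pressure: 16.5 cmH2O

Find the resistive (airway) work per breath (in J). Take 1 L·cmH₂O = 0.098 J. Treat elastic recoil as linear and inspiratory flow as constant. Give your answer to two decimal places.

With constant inspiratory flow the resistive pressure is constant at PIP − Pplat = 16.5 − 10.8 = 5.7 cmH2O, so resistive work = 5.7 × 0.615 = 3.506 L·cmH2O.
× 0.098 J/(L·cmH2O) → 0.3436 J.

0.34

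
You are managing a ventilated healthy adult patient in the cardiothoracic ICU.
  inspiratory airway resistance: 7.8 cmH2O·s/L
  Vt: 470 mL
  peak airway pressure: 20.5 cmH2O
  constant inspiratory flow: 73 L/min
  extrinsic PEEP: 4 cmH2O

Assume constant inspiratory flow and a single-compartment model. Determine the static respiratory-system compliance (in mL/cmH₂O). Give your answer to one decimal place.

Flow: 73 L/min ÷ 60 = 1.2167 L/s.
Equation of motion (constant flow): PIP = Vt/C + R·V̇ + PEEP.
Vt/C = PIP − R·V̇ − PEEP = 20.5 − 7.8×1.2167 − 4 = 20.5 − 9.49 − 4 = 7.01 cmH2O.
C = Vt / 7.01 = 470 / 7.01 = 67.047 mL/cmH2O.

67.0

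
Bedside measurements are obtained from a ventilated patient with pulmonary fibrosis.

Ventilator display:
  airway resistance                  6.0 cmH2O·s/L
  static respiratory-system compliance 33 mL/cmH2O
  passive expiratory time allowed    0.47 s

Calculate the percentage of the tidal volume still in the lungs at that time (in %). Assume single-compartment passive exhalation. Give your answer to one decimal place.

9.3

τ = R × C = 6.0 × 33 mL/cmH2O = 6.0 × 0.033 L/cmH2O = 0.198 s.
Passive exhalation: V(t)/V₀ = e^(−t/τ) = e^(−0.47/0.198) = 0.09313.
Fraction remaining = 0.09313 → 9.313%.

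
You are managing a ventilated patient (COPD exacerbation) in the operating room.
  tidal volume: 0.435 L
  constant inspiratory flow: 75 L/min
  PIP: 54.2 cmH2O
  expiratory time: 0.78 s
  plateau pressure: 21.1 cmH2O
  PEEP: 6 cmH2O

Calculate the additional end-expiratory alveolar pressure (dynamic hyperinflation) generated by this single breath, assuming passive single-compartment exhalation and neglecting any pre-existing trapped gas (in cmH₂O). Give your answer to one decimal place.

Flow: 75 L/min ÷ 60 = 1.25 L/s.
R = (PIP − Pplat)/V̇ = (54.2 − 21.1) / 1.25 = 33.1/1.25 = 26.48 cmH2O·s/L.
C = Vt/(Pplat − PEEP) = 435.0 / (21.1 − 6) = 435.0/15.1 = 28.808 mL/cmH2O.
τ = R × C = 26.48 × 0.02881 L/cmH2O = 0.7629 s.
Fraction remaining = e^(−Te/τ) = e^(−0.78/0.7629) = 0.3597; trapped volume = 435.0 × 0.3597 = 156.47 mL.
Additional alveolar pressure from trapping ≈ V_trapped / C = 156.47 / 28.808 = 5.431 cmH2O.

5.4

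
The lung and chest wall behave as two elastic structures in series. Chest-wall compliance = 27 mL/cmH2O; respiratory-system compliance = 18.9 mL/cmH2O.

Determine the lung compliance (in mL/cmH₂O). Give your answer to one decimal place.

63.0

1/CL = 1/Crs − 1/Ccw.
1/CL = 1/18.9 − 1/27 = 0.01587.
CL = 63.012 mL/cmH2O.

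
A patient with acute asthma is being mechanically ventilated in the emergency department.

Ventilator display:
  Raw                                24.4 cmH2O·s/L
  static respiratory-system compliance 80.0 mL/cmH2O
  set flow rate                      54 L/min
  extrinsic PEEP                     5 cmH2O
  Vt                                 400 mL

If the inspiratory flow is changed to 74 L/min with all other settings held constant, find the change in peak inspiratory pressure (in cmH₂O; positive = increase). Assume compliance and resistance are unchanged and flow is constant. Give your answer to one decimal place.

8.1

Flow: 54 L/min ÷ 60 = 0.9 L/s.
New flow: 74 L/min ÷ 60 = 1.2333 L/s.
PIP = Vt/C + R·V̇ + PEEP (constant-flow equation of motion).
Only the resistive term changes: ΔPIP = R × ΔV̇ = 24.4 × (1.2333 − 0.9) = 24.4 × 0.3333 = 8.133 cmH2O.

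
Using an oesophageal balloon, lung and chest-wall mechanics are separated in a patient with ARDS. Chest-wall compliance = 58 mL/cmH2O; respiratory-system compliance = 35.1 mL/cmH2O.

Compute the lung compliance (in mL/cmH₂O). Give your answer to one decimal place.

88.9

1/CL = 1/Crs − 1/Ccw.
1/CL = 1/35.1 − 1/58 = 0.01125.
CL = 88.889 mL/cmH2O.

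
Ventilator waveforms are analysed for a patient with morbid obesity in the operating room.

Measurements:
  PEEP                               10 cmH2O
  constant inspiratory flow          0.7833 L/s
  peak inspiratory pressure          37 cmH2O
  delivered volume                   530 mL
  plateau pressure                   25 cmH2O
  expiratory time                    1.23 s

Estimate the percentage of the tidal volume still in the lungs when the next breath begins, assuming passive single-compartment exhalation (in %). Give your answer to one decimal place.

R = (PIP − Pplat)/V̇ = (37 − 25) / 0.7833 = 12.0/0.7833 = 15.32 cmH2O·s/L.
C = Vt/(Pplat − PEEP) = 530.0 / (25 − 10) = 530.0/15.0 = 35.333 mL/cmH2O.
τ = R × C = 15.32 × 0.03533 L/cmH2O = 0.5413 s.
Fraction remaining at end-expiration = e^(−Te/τ) = e^(−1.23/0.5413) = 0.1031 → 10.31%.

10.3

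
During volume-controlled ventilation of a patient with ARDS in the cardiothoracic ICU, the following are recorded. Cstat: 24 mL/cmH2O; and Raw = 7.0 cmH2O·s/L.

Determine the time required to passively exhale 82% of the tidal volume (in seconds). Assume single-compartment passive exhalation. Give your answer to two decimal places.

0.29

τ = R × C = 7.0 × 24 mL/cmH2O = 7.0 × 0.024 L/cmH2O = 0.168 s.
Exhaled fraction f = 1 − e^(−t/τ) → t = −τ·ln(1 − f) = −0.168·ln(0.18) = 0.2881 s.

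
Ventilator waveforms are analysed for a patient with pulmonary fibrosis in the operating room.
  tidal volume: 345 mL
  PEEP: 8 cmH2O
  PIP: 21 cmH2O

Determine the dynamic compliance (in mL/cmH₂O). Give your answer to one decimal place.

Dynamic compliance = Vt / (PIP − PEEP) = 345 / (21 − 8) = 345 / 13.0 = 26.538 mL/cmH2O.

26.5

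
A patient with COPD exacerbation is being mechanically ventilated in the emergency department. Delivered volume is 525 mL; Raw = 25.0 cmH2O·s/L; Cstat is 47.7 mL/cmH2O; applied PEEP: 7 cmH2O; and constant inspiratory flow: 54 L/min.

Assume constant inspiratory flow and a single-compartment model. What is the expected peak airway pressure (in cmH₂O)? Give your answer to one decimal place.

Flow: 54 L/min ÷ 60 = 0.9 L/s.
Equation of motion (constant flow): PIP = Vt/C + R·V̇ + PEEP.
PIP = 525/47.7 + 25.0×0.9 + 7 = 11.006 + 22.5 + 7 = 40.506 cmH2O.

40.5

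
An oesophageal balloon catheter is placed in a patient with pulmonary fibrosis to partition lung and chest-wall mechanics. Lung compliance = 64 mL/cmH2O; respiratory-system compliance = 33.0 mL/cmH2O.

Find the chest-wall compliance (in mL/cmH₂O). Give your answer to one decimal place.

1/Ccw = 1/Crs − 1/CL.
1/Ccw = 1/33.0 − 1/64 = 0.01468.
Ccw = 68.12 mL/cmH2O.

68.1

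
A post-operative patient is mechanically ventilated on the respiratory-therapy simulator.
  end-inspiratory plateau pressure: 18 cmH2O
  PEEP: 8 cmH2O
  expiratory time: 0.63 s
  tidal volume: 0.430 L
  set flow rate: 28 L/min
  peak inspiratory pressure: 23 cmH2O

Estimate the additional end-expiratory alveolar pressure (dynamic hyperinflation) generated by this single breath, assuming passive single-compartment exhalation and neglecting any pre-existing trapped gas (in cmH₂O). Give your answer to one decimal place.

Flow: 28 L/min ÷ 60 = 0.4667 L/s.
R = (PIP − Pplat)/V̇ = (23 − 18) / 0.4667 = 5.0/0.4667 = 10.714 cmH2O·s/L.
C = Vt/(Pplat − PEEP) = 430.0 / (18 − 8) = 430.0/10.0 = 43.0 mL/cmH2O.
τ = R × C = 10.714 × 0.043 L/cmH2O = 0.4607 s.
Fraction remaining = e^(−Te/τ) = e^(−0.63/0.4607) = 0.2547; trapped volume = 430.0 × 0.2547 = 109.52 mL.
Additional alveolar pressure from trapping ≈ V_trapped / C = 109.52 / 43.0 = 2.547 cmH2O.

2.5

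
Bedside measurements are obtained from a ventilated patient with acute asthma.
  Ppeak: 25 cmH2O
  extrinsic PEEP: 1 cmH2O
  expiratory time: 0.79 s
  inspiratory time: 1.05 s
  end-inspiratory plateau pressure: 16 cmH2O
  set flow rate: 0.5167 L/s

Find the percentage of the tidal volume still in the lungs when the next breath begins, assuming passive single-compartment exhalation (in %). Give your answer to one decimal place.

28.5

Vt = flow × Ti = 0.5167 L/s × 1.05 s × 1000 mL/L = 542.54 mL.
R = (PIP − Pplat)/V̇ = (25 − 16) / 0.5167 = 9.0/0.5167 = 17.418 cmH2O·s/L.
C = Vt/(Pplat − PEEP) = 542.54 / (16 − 1) = 542.54/15.0 = 36.169 mL/cmH2O.
τ = R × C = 17.418 × 0.03617 L/cmH2O = 0.63 s.
Fraction remaining at end-expiration = e^(−Te/τ) = e^(−0.79/0.63) = 0.2854 → 28.54%.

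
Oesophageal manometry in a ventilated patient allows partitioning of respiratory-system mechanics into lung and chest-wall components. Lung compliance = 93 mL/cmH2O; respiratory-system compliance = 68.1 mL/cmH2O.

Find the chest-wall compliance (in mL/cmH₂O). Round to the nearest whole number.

1/Ccw = 1/Crs − 1/CL.
1/Ccw = 1/68.1 − 1/93 = 0.003932.
Ccw = 254.32 mL/cmH2O.

254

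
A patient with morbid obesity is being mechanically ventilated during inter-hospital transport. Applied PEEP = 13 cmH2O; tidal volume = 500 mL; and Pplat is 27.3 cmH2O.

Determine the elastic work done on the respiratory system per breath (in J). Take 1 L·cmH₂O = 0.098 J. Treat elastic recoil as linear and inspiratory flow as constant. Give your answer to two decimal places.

0.35

Elastic work ≈ ½ × (Pplat − PEEP) × Vt = 0.5 × (27.3 − 13) × 0.500 L = 0.5 × 14.3 × 0.500 = 3.575 L·cmH2O.
× 0.098 J/(L·cmH2O) → 0.3504 J.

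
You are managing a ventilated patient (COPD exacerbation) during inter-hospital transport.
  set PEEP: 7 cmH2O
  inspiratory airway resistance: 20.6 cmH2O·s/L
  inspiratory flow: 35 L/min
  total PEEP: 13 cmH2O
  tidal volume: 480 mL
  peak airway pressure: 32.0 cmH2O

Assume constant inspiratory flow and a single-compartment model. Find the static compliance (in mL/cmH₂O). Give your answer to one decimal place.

68.7

Flow: 35 L/min ÷ 60 = 0.5833 L/s.
Total PEEP = 13 cmH2O (set 7 + intrinsic 6); this is the baseline alveolar pressure.
Equation of motion (constant flow): PIP = Vt/C + R·V̇ + PEEP.
Vt/C = PIP − R·V̇ − PEEP = 32.0 − 20.6×0.5833 − 13 = 32.0 − 12.016 − 13 = 6.984 cmH2O.
C = Vt / 6.984 = 480 / 6.984 = 68.729 mL/cmH2O.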